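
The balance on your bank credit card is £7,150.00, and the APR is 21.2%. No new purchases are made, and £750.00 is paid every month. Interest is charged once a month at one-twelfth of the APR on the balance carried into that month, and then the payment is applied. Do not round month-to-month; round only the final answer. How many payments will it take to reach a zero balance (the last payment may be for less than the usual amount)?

Monthly rate r = 21.2%/12 = 1.76667% = 0.0176667.
Recurrence: B ← B·(1+r) − £750.00.
Month 1: interest £126.32; balance after payment £6,526.32.
Month 2: interest £115.30; balance after payment £5,891.61.
Closed form: n = −ln(1 − rB₀/P)/ln(1+r) = −ln(0.83158)/ln(1.01767) ≈ 10.531, so the balance reaches zero during payment 11.

11 months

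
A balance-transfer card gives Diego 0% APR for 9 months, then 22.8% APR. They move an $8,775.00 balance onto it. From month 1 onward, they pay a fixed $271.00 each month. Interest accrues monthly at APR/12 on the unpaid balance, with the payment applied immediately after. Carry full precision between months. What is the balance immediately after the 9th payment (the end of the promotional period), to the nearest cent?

Promo months 1–9 at r₀ = 0%/12 = 0; months 10+ at r₁ = 22.8%/12 = 0.019.
After month 9 (no interest yet): B = $8,775.00 − 9·$271.00 = $6,336.00.

$6,336.00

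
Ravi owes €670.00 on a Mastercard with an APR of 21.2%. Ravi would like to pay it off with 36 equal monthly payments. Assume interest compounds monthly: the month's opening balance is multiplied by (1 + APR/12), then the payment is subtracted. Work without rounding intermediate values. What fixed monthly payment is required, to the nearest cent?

Monthly rate r = 21.2%/12 = 1.76667% = 0.0176667.
Level-payment amortization: P = B₀·r / (1 − (1+r)^(−n)) = 670.00·0.0176667 / (1 − 1.01767^(−36)).
Denominator 1 − (1+r)^(−36) = 0.467646376.
P = 11.8367 / 0.467646376 ≈ 25.31.

€25.31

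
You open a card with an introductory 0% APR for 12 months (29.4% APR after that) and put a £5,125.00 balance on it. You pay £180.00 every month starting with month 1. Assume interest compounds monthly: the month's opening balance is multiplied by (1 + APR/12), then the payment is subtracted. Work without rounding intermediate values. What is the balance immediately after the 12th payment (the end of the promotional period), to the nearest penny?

Promo months 1–12 at r₀ = 0%/12 = 0; months 13+ at r₁ = 29.4%/12 = 0.0245.
After month 12 (no interest yet): B = £5,125.00 − 12·£180.00 = £2,965.00.

£2,965.00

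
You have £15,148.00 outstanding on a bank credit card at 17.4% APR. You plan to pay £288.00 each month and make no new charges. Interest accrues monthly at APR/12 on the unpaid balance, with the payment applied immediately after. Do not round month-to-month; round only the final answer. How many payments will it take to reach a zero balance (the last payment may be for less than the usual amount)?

100 months

Monthly rate r = 17.4%/12 = 1.45% = 0.0145.
Recurrence: B ← B·(1+r) − £288.00.
Month 1: interest £219.65; balance after payment £15,079.65.
Month 2: interest £218.65; balance after payment £15,010.30.
Closed form: n = −ln(1 − rB₀/P)/ln(1+r) = −ln(0.23734)/ln(1.0145) ≈ 99.908, so the balance reaches zero during payment 100.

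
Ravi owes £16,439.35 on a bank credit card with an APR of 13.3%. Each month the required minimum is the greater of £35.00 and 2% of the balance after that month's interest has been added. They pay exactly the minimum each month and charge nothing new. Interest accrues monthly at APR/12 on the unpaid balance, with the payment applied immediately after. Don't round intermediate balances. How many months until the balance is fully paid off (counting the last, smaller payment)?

318 months

Monthly rate r = 13.3%/12 = 1.10833% = 0.0110833.
While 2% of the post-interest balance exceeds £35.00, each month B ← (B·(1+r))·(1 − 0.02), i.e. B shrinks by the factor (1+r)·0.98 = 0.99086.
This holds for months 1–246. Entering month 247 the balance is £1,718.26; 2% of the post-interest balance is now below £35.00, so the flat £35.00 minimum applies from here.
From month 247 a fixed £35.00 at rate r clears £1,718.26 in 72 more payments. Total: 246 + 72 = 318 months.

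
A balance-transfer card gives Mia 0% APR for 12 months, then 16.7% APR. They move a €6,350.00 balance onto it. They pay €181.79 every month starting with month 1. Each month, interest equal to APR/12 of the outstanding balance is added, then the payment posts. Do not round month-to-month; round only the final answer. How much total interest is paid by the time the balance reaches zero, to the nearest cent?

€887.35

Promo months 1–12 at r₀ = 0%/12 = 0; months 13+ at r₁ = 16.7%/12 = 0.0139167.
After month 12 (no interest yet): B = €6,350.00 − 12·€181.79 = €4,168.52.
Then at r₁ with €181.79/mo: n₂ = −ln(1 − r₁·B/P)/ln(1+r₁) ≈ 27.81 → 28 more payments.
Total paid = 39·€181.79 + €147.54 = €7,237.35; interest = €7,237.35 − €6,350.00 = €887.35.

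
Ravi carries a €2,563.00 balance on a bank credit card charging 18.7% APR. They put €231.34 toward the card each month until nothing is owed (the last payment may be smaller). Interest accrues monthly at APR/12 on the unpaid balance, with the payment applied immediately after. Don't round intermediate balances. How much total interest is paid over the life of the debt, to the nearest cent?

€272.75

Monthly rate r = 18.7%/12 = 1.55833% = 0.0155833.
Payoff takes n = ⌈−ln(1 − rB₀/P)/ln(1+r)⌉ = ⌈12.256⌉ = 13 payments; the last is €59.67.
Total paid = 12·€231.34 + €59.67 = €2,835.75.
Total interest = total paid − principal = €2,835.75 − €2,563.00 = €272.75.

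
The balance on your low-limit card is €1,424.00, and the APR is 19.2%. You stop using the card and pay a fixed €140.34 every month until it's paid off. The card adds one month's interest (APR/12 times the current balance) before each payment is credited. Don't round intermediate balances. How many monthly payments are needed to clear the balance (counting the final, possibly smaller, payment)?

Monthly rate r = 19.2%/12 = 1.6% = 0.016.
Recurrence: B ← B·(1+r) − €140.34.
Month 1: interest €22.78; balance after payment €1,306.44.
Month 2: interest €20.90; balance after payment €1,187.01.
Closed form: n = −ln(1 − rB₀/P)/ln(1+r) = −ln(0.83765)/ln(1.016) ≈ 11.160, so the balance reaches zero during payment 12.

12 payments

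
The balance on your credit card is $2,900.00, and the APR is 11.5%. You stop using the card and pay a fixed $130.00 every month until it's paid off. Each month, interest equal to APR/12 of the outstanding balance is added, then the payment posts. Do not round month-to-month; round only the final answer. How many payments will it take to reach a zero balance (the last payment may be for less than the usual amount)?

Monthly rate r = 11.5%/12 = 0.958333% = 0.00958333.
Recurrence: B ← B·(1+r) − $130.00.
Month 1: interest $27.79; balance after payment $2,797.79.
Month 2: interest $26.81; balance after payment $2,694.60.
Closed form: n = −ln(1 − rB₀/P)/ln(1+r) = −ln(0.78622)/ln(1.00958) ≈ 25.218, so the balance reaches zero during payment 26.

26 months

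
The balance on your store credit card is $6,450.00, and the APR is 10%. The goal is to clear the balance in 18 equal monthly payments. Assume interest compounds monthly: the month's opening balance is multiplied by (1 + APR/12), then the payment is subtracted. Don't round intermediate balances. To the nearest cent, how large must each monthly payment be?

$387.37

Monthly rate r = 10%/12 = 0.833333% = 0.00833333.
Level-payment amortization: P = B₀·r / (1 − (1+r)^(−n)) = 6450.00·0.00833333 / (1 − 1.00833^(−18)).
Denominator 1 − (1+r)^(−18) = 0.138756885.
P = 53.75 / 0.138756885 ≈ 387.37.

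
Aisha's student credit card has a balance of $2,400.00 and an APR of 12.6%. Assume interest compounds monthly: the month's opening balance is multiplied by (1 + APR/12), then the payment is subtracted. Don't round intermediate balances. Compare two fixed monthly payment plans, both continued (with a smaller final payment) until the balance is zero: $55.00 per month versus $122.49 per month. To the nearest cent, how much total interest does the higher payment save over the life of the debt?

Monthly rate r = 12.6%/12 = 1.05% = 0.0105.
At $55.00/mo: n = ⌈−ln(1 − rB₀/P)/ln(1+r)⌉ = 59 payments (last $36.92); total interest = total paid − $2,400.00 = $826.92.
At $122.49/mo: 23 payments (last $6.33); total interest $301.11.
Interest saved = $826.92 − $301.11 = $525.81.

$525.81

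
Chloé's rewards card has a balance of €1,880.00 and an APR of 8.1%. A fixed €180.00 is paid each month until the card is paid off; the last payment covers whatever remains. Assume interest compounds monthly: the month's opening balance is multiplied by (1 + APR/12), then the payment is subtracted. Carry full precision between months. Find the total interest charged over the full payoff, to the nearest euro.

Monthly rate r = 8.1%/12 = 0.675% = 0.00675.
Payoff takes n = ⌈−ln(1 − rB₀/P)/ln(1+r)⌉ = ⌈10.867⌉ = 11 payments; the last is €156.20.
Total paid = 10·€180.00 + €156.20 = €1,956.20.
Total interest = total paid − principal = €1,956.20 − €1,880.00 = €76.20.

€76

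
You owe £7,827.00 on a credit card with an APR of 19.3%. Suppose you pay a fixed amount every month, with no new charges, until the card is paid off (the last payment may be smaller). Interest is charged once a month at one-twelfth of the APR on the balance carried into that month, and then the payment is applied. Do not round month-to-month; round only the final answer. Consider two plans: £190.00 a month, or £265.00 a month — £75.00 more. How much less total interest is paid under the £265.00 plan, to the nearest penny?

Monthly rate r = 19.3%/12 = 1.60833% = 0.0160833.
At £190.00/mo: n = ⌈−ln(1 − rB₀/P)/ln(1+r)⌉ = 69 payments (last £16.42); total interest = total paid − £7,827.00 = £5,109.42.
At £265.00/mo: 41 payments (last £103.62); total interest £2,876.62.
Interest saved = £5,109.42 − £2,876.62 = £2,232.80.

£2,232.80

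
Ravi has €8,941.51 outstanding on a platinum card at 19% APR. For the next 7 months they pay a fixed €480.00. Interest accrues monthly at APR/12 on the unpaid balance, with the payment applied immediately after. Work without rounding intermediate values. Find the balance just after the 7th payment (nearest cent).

Monthly rate r = 19%/12 = 1.58333% = 0.0158333.
Each month: B ← B·(1+r) − €480.00.
Month 1: interest €141.57; balance after payment €8,603.08.
Month 2: interest €136.22; balance after payment €8,259.30.
Month 3: interest €130.77; balance after payment €7,910.07.
Month 4: interest €125.24; balance after payment €7,555.31.
Month 5: interest €119.63; balance after payment €7,194.94.
Month 6: interest €113.92; balance after payment €6,828.86.
Month 7: interest €108.12; balance after payment €6,456.98.

€6,456.98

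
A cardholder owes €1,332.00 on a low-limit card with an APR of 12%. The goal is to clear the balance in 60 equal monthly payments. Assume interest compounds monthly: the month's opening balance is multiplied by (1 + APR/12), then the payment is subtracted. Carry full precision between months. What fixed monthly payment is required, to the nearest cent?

Monthly rate r = 12%/12 = 1% = 0.01.
Level-payment amortization: P = B₀·r / (1 − (1+r)^(−n)) = 1332.00·0.01 / (1 − 1.01^(−60)).
Denominator 1 − (1+r)^(−60) = 0.449550384.
P = 13.32 / 0.449550384 ≈ 29.63.

€29.63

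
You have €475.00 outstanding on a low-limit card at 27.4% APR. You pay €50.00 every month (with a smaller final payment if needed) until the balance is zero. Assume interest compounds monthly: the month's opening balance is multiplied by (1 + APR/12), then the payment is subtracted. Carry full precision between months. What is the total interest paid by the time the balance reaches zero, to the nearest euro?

Monthly rate r = 27.4%/12 = 2.28333% = 0.0228333.
Payoff takes n = ⌈−ln(1 − rB₀/P)/ln(1+r)⌉ = ⌈10.831⌉ = 11 payments; the last is €41.61.
Total paid = 10·€50.00 + €41.61 = €541.61.
Total interest = total paid − principal = €541.61 − €475.00 = €66.61.

€67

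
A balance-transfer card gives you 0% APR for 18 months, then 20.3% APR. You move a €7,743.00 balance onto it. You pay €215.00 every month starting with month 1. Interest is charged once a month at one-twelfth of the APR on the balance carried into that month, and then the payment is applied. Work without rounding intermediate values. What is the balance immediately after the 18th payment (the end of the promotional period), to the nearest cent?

€3,873.00

Promo months 1–18 at r₀ = 0%/12 = 0; months 19+ at r₁ = 20.3%/12 = 0.0169167.
After month 18 (no interest yet): B = €7,743.00 − 18·€215.00 = €3,873.00.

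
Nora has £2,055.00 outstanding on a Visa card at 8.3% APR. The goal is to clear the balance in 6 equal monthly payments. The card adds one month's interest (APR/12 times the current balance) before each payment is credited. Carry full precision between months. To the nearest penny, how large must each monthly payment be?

Monthly rate r = 8.3%/12 = 0.691667% = 0.00691667.
Level-payment amortization: P = B₀·r / (1 − (1+r)^(−n)) = 2055.00·0.00691667 / (1 − 1.00692^(−6)).
Denominator 1 − (1+r)^(−6) = 0.0405135999.
P = 14.2138 / 0.0405135999 ≈ 350.84.

£350.84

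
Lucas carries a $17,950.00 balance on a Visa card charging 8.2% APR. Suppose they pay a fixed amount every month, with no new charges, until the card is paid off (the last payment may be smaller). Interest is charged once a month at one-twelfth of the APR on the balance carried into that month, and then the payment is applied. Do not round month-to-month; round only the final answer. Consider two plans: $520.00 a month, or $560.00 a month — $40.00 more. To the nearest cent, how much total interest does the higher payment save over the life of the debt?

$213.32

Monthly rate r = 8.2%/12 = 0.683333% = 0.00683333.
At $520.00/mo: n = ⌈−ln(1 − rB₀/P)/ln(1+r)⌉ = 40 payments (last $263.01); total interest = total paid − $17,950.00 = $2,593.01.
At $560.00/mo: 37 payments (last $169.69); total interest $2,379.69.
Interest saved = $2,593.01 − $2,379.69 = $213.32.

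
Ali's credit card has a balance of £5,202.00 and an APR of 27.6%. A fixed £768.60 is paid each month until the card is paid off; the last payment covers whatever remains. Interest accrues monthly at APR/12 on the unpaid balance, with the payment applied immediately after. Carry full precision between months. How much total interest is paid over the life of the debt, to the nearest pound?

£519

Monthly rate r = 27.6%/12 = 2.3% = 0.023.
Payoff takes n = ⌈−ln(1 − rB₀/P)/ln(1+r)⌉ = ⌈7.441⌉ = 8 payments; the last is £341.25.
Total paid = 7·£768.60 + £341.25 = £5,721.45.
Total interest = total paid − principal = £5,721.45 − £5,202.00 = £519.45.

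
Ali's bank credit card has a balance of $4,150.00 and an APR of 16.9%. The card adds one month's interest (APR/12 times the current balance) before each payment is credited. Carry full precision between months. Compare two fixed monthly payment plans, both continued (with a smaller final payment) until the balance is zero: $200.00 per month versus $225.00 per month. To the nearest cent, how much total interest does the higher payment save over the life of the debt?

Monthly rate r = 16.9%/12 = 1.40833% = 0.0140833.
At $200.00/mo: n = ⌈−ln(1 − rB₀/P)/ln(1+r)⌉ = 25 payments (last $143.19); total interest = total paid − $4,150.00 = $793.19.
At $225.00/mo: 22 payments (last $114.51); total interest $689.51.
Interest saved = $793.19 − $689.51 = $103.68.

$103.68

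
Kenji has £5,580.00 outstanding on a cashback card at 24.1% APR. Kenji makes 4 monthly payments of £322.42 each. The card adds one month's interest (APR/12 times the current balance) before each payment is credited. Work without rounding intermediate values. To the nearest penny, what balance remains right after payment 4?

£4,712.89

Monthly rate r = 24.1%/12 = 2.00833% = 0.0200833.
Each month: B ← B·(1+r) − £322.42.
Month 1: interest £112.07; balance after payment £5,369.64.
Month 2: interest £107.84; balance after payment £5,155.07.
Month 3: interest £103.53; balance after payment £4,936.18.
Month 4: interest £99.13; balance after payment £4,712.89.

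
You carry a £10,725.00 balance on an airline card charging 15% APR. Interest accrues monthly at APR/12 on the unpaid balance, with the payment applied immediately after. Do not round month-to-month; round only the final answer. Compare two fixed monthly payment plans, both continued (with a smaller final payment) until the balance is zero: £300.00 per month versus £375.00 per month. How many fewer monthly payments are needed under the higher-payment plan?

Monthly rate r = 15%/12 = 1.25% = 0.0125.
At £300.00/mo: n = ⌈−ln(1 − rB₀/P)/ln(1+r)⌉ = 48 payments (last £201.16); total interest = total paid − £10,725.00 = £3,576.16.
At £375.00/mo: 36 payments (last £229.98); total interest £2,629.98.
Payments saved = 48 − 36 = 12.

12 fewer payments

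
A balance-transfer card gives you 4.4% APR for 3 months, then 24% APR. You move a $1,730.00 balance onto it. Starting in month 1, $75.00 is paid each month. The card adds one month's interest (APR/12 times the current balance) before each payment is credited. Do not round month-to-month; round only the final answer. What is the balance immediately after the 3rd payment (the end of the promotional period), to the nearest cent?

Promo months 1–3 at r₀ = 4.4%/12 = 0.00366667; months 4+ at r₁ = 24%/12 = 0.02.
After month 3: iterate B ← B·(1+r₀) − $75.00 for 3 months → $1,523.27.

$1,523.27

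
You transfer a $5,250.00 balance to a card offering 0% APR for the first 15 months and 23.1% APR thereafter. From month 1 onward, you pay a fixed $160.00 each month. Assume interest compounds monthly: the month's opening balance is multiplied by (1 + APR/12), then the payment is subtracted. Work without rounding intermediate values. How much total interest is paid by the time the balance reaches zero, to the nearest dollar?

$674

Promo months 1–15 at r₀ = 0%/12 = 0; months 16+ at r₁ = 23.1%/12 = 0.01925.
After month 15 (no interest yet): B = $5,250.00 − 15·$160.00 = $2,850.00.
Then at r₁ with $160.00/mo: n₂ = −ln(1 − r₁·B/P)/ln(1+r₁) ≈ 22.02 → 23 more payments.
Total paid = 37·$160.00 + $3.64 = $5,923.64; interest = $5,923.64 − $5,250.00 = $673.64.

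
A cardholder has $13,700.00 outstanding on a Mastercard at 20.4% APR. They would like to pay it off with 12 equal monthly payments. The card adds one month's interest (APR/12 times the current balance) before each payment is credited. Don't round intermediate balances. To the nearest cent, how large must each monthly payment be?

Monthly rate r = 20.4%/12 = 1.7% = 0.017.
Level-payment amortization: P = B₀·r / (1 − (1+r)^(−n)) = 13700.00·0.017 / (1 − 1.017^(−12)).
Denominator 1 − (1+r)^(−12) = 0.183138242.
P = 232.9 / 0.183138242 ≈ 1271.72.

$1,271.72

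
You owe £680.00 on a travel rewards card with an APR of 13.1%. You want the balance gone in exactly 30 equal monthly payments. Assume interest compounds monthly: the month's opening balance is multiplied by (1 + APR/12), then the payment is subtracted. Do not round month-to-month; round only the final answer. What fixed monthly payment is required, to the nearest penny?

£26.70

Monthly rate r = 13.1%/12 = 1.09167% = 0.0109167.
Level-payment amortization: P = B₀·r / (1 − (1+r)^(−n)) = 680.00·0.0109167 / (1 − 1.01092^(−30)).
Denominator 1 − (1+r)^(−30) = 0.277996505.
P = 7.42333 / 0.277996505 ≈ 26.70.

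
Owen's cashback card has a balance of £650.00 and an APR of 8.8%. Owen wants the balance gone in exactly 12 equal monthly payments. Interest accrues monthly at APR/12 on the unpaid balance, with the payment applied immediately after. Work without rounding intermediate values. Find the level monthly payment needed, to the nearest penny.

£56.78

Monthly rate r = 8.8%/12 = 0.733333% = 0.00733333.
Level-payment amortization: P = B₀·r / (1 − (1+r)^(−n)) = 650.00·0.00733333 / (1 − 1.00733^(−12)).
Denominator 1 − (1+r)^(−12) = 0.0839450272.
P = 4.76667 / 0.0839450272 ≈ 56.78.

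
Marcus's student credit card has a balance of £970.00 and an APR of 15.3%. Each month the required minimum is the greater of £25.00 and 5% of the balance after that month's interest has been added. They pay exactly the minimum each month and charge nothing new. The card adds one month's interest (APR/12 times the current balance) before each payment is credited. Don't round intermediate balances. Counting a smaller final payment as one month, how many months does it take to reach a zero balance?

41 months

Monthly rate r = 15.3%/12 = 1.275% = 0.01275.
While 5% of the post-interest balance exceeds £25.00, each month B ← (B·(1+r))·(1 − 0.05), i.e. B shrinks by the factor (1+r)·0.95 = 0.96211.
This holds for months 1–18. Entering month 19 the balance is £483.99; 5% of the post-interest balance is now below £25.00, so the flat £25.00 minimum applies from here.
From month 19 a fixed £25.00 at rate r clears £483.99 in 23 more payments. Total: 18 + 23 = 41 months.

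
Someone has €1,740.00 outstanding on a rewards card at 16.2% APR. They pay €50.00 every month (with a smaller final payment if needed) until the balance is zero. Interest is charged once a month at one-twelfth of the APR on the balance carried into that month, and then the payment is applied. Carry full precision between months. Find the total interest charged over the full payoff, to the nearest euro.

Monthly rate r = 16.2%/12 = 1.35% = 0.0135.
Payoff takes n = ⌈−ln(1 − rB₀/P)/ln(1+r)⌉ = ⌈47.317⌉ = 48 payments; the last is €15.90.
Total paid = 47·€50.00 + €15.90 = €2,365.90.
Total interest = total paid − principal = €2,365.90 − €1,740.00 = €625.90.

€626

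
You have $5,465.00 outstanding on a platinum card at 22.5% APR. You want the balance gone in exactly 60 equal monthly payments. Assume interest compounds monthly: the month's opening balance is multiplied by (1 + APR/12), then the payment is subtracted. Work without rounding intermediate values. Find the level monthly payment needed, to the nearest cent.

Monthly rate r = 22.5%/12 = 1.875% = 0.01875.
Level-payment amortization: P = B₀·r / (1 − (1+r)^(−n)) = 5465.00·0.01875 / (1 − 1.01875^(−60)).
Denominator 1 − (1+r)^(−60) = 0.671947996.
P = 102.469 / 0.671947996 ≈ 152.50.

$152.50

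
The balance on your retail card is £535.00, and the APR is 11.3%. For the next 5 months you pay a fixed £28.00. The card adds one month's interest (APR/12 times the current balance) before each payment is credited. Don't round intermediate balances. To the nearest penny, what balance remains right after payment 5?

£418.01

Monthly rate r = 11.3%/12 = 0.941667% = 0.00941667.
Each month: B ← B·(1+r) − £28.00.
Month 1: interest £5.04; balance after payment £512.04.
Month 2: interest £4.82; balance after payment £488.86.
Month 3: interest £4.60; balance after payment £465.46.
Month 4: interest £4.38; balance after payment £441.85.
Month 5: interest £4.16; balance after payment £418.01.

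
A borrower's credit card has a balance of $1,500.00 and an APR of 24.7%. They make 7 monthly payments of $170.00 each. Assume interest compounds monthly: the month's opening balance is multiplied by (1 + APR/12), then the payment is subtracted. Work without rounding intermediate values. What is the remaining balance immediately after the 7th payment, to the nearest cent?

$463.88

Monthly rate r = 24.7%/12 = 2.05833% = 0.0205833.
Each month: B ← B·(1+r) − $170.00.
Month 1: interest $30.87; balance after payment $1,360.88.
Month 2: interest $28.01; balance after payment $1,218.89.
Month 3: interest $25.09; balance after payment $1,073.98.
Month 4: interest $22.11; balance after payment $926.08.
Month 5: interest $19.06; balance after payment $775.14.
Month 6: interest $15.96; balance after payment $621.10.
Month 7: interest $12.78; balance after payment $463.88.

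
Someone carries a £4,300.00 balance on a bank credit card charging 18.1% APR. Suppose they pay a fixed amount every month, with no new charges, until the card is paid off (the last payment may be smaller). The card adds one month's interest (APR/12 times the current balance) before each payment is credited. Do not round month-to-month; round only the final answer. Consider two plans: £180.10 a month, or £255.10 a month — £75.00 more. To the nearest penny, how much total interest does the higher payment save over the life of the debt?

£372.13

Monthly rate r = 18.1%/12 = 1.50833% = 0.0150833.
At £180.10/mo: n = ⌈−ln(1 − rB₀/P)/ln(1+r)⌉ = 30 payments (last £148.53); total interest = total paid − £4,300.00 = £1,071.43.
At £255.10/mo: 20 payments (last £152.40); total interest £699.30.
Interest saved = £1,071.43 − £699.30 = £372.13.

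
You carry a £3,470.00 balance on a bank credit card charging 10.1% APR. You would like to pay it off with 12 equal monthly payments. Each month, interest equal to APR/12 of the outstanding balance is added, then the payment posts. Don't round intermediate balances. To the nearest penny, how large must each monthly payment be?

Monthly rate r = 10.1%/12 = 0.841667% = 0.00841667.
Level-payment amortization: P = B₀·r / (1 − (1+r)^(−n)) = 3470.00·0.00841667 / (1 − 1.00842^(−12)).
Denominator 1 − (1+r)^(−12) = 0.0956848195.
P = 29.2058 / 0.0956848195 ≈ 305.23.

£305.23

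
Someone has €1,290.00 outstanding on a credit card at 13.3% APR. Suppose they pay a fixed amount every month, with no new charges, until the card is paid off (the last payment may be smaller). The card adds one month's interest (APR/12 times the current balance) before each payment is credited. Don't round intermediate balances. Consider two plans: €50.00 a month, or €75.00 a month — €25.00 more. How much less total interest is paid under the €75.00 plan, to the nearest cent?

€88.68

Monthly rate r = 13.3%/12 = 1.10833% = 0.0110833.
At €50.00/mo: n = ⌈−ln(1 − rB₀/P)/ln(1+r)⌉ = 31 payments (last €27.88); total interest = total paid − €1,290.00 = €237.88.
At €75.00/mo: 20 payments (last €14.20); total interest €149.20.
Interest saved = €237.88 − €149.20 = €88.68.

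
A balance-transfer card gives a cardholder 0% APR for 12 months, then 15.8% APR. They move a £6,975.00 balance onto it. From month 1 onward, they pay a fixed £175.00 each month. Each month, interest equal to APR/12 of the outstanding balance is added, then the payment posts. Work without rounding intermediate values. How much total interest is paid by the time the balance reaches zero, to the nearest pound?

Promo months 1–12 at r₀ = 0%/12 = 0; months 13+ at r₁ = 15.8%/12 = 0.0131667.
After month 12 (no interest yet): B = £6,975.00 − 12·£175.00 = £4,875.00.
Then at r₁ with £175.00/mo: n₂ = −ln(1 − r₁·B/P)/ln(1+r₁) ≈ 34.93 → 35 more payments.
Total paid = 46·£175.00 + £163.31 = £8,213.31; interest = £8,213.31 − £6,975.00 = £1,238.31.

£1,238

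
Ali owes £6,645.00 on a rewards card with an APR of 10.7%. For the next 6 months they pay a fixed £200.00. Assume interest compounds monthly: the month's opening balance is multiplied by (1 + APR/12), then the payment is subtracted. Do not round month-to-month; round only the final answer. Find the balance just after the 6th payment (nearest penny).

£5,781.46

Monthly rate r = 10.7%/12 = 0.891667% = 0.00891667.
Each month: B ← B·(1+r) − £200.00.
Month 1: interest £59.25; balance after payment £6,504.25.
Month 2: interest £58.00; balance after payment £6,362.25.
Month 3: interest £56.73; balance after payment £6,218.98.
Month 4: interest £55.45; balance after payment £6,074.43.
Month 5: interest £54.16; balance after payment £5,928.59.
Month 6: interest £52.86; balance after payment £5,781.46.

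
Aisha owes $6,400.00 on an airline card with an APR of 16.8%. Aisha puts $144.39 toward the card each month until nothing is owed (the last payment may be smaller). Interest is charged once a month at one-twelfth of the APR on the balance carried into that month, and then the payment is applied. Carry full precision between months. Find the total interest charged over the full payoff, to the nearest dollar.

Monthly rate r = 16.8%/12 = 1.4% = 0.014.
Payoff takes n = ⌈−ln(1 − rB₀/P)/ln(1+r)⌉ = ⌈69.698⌉ = 70 payments; the last is $101.05.
Total paid = 69·$144.39 + $101.05 = $10,063.96.
Total interest = total paid − principal = $10,063.96 − $6,400.00 = $3,663.96.

$3,664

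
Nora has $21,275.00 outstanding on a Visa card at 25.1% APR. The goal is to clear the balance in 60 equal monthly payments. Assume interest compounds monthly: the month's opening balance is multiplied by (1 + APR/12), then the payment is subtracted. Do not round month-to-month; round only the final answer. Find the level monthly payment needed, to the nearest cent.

$625.70

Monthly rate r = 25.1%/12 = 2.09167% = 0.0209167.
Level-payment amortization: P = B₀·r / (1 − (1+r)^(−n)) = 21275.00·0.0209167 / (1 − 1.02092^(−60)).
Denominator 1 − (1+r)^(−60) = 0.711209854.
P = 445.002 / 0.711209854 ≈ 625.70.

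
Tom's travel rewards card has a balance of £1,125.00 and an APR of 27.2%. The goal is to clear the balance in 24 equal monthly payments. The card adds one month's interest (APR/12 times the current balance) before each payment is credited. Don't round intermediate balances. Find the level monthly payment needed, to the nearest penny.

£61.29

Monthly rate r = 27.2%/12 = 2.26667% = 0.0226667.
Level-payment amortization: P = B₀·r / (1 − (1+r)^(−n)) = 1125.00·0.0226667 / (1 − 1.02267^(−24)).
Denominator 1 − (1+r)^(−24) = 0.416042035.
P = 25.5 / 0.416042035 ≈ 61.29.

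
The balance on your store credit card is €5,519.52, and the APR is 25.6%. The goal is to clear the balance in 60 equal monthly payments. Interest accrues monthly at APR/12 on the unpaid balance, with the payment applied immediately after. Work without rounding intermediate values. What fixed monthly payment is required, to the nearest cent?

€163.95

Monthly rate r = 25.6%/12 = 2.13333% = 0.0213333.
Level-payment amortization: P = B₀·r / (1 − (1+r)^(−n)) = 5519.52·0.0213333 / (1 − 1.02133^(−60)).
Denominator 1 − (1+r)^(−60) = 0.718194396.
P = 117.75 / 0.718194396 ≈ 163.95.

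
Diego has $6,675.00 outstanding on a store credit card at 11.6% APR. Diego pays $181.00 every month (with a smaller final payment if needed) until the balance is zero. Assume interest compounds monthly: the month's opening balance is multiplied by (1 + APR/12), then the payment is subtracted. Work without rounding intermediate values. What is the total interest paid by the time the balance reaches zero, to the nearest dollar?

Monthly rate r = 11.6%/12 = 0.966667% = 0.00966667.
Payoff takes n = ⌈−ln(1 − rB₀/P)/ln(1+r)⌉ = ⌈45.822⌉ = 46 payments; the last is $148.94.
Total paid = 45·$181.00 + $148.94 = $8,293.94.
Total interest = total paid − principal = $8,293.94 − $6,675.00 = $1,618.94.

$1,619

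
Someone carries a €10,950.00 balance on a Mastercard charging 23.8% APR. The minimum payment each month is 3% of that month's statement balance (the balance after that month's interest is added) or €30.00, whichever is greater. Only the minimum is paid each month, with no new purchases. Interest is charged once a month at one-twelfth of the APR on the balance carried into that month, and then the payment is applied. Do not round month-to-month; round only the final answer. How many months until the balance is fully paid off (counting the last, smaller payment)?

277 months

Monthly rate r = 23.8%/12 = 1.98333% = 0.0198333.
While 3% of the post-interest balance exceeds €30.00, each month B ← (B·(1+r))·(1 − 0.03), i.e. B shrinks by the factor (1+r)·0.97 = 0.98924.
This holds for months 1–224. Entering month 225 the balance is €970.12; 3% of the post-interest balance is now below €30.00, so the flat €30.00 minimum applies from here.
From month 225 a fixed €30.00 at rate r clears €970.12 in 53 more payments. Total: 224 + 53 = 277 months.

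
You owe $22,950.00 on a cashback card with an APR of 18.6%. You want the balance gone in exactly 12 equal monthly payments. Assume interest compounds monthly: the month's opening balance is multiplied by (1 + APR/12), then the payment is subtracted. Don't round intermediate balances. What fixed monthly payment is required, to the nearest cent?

Monthly rate r = 18.6%/12 = 1.55% = 0.0155.
Level-payment amortization: P = B₀·r / (1 − (1+r)^(−n)) = 22950.00·0.0155 / (1 − 1.0155^(−12)).
Denominator 1 − (1+r)^(−12) = 0.168540945.
P = 355.725 / 0.168540945 ≈ 2110.61.

$2,110.61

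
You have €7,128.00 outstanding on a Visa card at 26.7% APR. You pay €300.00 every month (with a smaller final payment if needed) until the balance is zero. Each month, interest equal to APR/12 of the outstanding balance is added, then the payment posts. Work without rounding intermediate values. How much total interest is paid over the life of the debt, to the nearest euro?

Monthly rate r = 26.7%/12 = 2.225% = 0.02225.
Payoff takes n = ⌈−ln(1 − rB₀/P)/ln(1+r)⌉ = ⌈34.180⌉ = 35 payments; the last is €54.59.
Total paid = 34·€300.00 + €54.59 = €10,254.59.
Total interest = total paid − principal = €10,254.59 − €7,128.00 = €3,126.59.

€3,127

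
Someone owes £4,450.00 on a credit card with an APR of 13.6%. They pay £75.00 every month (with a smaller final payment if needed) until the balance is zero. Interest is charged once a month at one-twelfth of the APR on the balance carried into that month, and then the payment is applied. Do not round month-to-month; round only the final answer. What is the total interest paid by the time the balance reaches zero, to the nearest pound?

Monthly rate r = 13.6%/12 = 1.13333% = 0.0113333.
Payoff takes n = ⌈−ln(1 − rB₀/P)/ln(1+r)⌉ = ⌈99.036⌉ = 100 payments; the last is £2.73.
Total paid = 99·£75.00 + £2.73 = £7,427.73.
Total interest = total paid − principal = £7,427.73 − £4,450.00 = £2,977.73.

£2,978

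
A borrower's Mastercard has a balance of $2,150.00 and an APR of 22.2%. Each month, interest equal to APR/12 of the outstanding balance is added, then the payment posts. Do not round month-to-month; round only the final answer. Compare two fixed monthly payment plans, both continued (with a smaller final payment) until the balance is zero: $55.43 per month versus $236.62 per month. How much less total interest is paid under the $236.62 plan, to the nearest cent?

Monthly rate r = 22.2%/12 = 1.85% = 0.0185.
At $55.43/mo: n = ⌈−ln(1 − rB₀/P)/ln(1+r)⌉ = 69 payments (last $53.92); total interest = total paid − $2,150.00 = $1,673.16.
At $236.62/mo: 11 payments (last $9.50); total interest $225.70.
Interest saved = $1,673.16 − $225.70 = $1,447.46.

$1,447.46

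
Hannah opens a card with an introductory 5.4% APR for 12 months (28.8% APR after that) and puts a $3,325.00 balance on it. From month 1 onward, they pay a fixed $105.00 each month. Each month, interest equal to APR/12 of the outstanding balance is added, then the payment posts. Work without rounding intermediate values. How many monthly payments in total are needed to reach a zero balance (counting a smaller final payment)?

Promo months 1–12 at r₀ = 5.4%/12 = 0.0045; months 13+ at r₁ = 28.8%/12 = 0.024.
After month 12: iterate B ← B·(1+r₀) − $105.00 for 12 months → $2,217.40.
Then at r₁ with $105.00/mo: n₂ = −ln(1 − r₁·B/P)/ln(1+r₁) ≈ 29.81 → 30 more payments.

42 months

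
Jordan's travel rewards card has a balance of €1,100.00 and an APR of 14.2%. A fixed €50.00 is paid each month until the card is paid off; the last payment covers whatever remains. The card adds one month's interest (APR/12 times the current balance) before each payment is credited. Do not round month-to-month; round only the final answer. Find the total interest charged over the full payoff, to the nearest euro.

€182

Monthly rate r = 14.2%/12 = 1.18333% = 0.0118333.
Payoff takes n = ⌈−ln(1 − rB₀/P)/ln(1+r)⌉ = ⌈25.634⌉ = 26 payments; the last is €31.77.
Total paid = 25·€50.00 + €31.77 = €1,281.77.
Total interest = total paid − principal = €1,281.77 − €1,100.00 = €181.77.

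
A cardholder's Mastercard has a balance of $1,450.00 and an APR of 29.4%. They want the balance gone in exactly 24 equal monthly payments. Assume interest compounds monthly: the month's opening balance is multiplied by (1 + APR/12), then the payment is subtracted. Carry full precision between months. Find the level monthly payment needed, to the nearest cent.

Monthly rate r = 29.4%/12 = 2.45% = 0.0245.
Level-payment amortization: P = B₀·r / (1 − (1+r)^(−n)) = 1450.00·0.0245 / (1 − 1.0245^(−24)).
Denominator 1 − (1+r)^(−24) = 0.440612324.
P = 35.525 / 0.440612324 ≈ 80.63.

$80.63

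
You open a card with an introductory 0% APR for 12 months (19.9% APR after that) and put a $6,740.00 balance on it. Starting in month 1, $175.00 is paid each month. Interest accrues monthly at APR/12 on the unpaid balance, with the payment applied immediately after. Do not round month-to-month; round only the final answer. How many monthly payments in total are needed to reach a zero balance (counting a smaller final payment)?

Promo months 1–12 at r₀ = 0%/12 = 0; months 13+ at r₁ = 19.9%/12 = 0.0165833.
After month 12 (no interest yet): B = $6,740.00 − 12·$175.00 = $4,640.00.
Then at r₁ with $175.00/mo: n₂ = −ln(1 − r₁·B/P)/ln(1+r₁) ≈ 35.22 → 36 more payments.

48 months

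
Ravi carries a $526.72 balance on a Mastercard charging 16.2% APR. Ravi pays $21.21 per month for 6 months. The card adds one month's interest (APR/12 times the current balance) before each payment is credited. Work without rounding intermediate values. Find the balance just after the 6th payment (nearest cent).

$439.22

Monthly rate r = 16.2%/12 = 1.35% = 0.0135.
Each month: B ← B·(1+r) − $21.21.
Month 1: interest $7.11; balance after payment $512.62.
Month 2: interest $6.92; balance after payment $498.33.
Month 3: interest $6.73; balance after payment $483.85.
Month 4: interest $6.53; balance after payment $469.17.
Month 5: interest $6.33; balance after payment $454.29.
Month 6: interest $6.13; balance after payment $439.22.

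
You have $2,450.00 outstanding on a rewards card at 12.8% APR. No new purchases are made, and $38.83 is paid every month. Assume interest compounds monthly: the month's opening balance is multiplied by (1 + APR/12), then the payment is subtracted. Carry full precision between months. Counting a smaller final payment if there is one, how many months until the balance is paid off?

106 payments

Monthly rate r = 12.8%/12 = 1.06667% = 0.0106667.
Recurrence: B ← B·(1+r) − $38.83.
Month 1: interest $26.13; balance after payment $2,437.30.
Month 2: interest $26.00; balance after payment $2,424.47.
Closed form: n = −ln(1 − rB₀/P)/ln(1+r) = −ln(0.32698)/ln(1.01067) ≈ 105.357, so the balance reaches zero during payment 106.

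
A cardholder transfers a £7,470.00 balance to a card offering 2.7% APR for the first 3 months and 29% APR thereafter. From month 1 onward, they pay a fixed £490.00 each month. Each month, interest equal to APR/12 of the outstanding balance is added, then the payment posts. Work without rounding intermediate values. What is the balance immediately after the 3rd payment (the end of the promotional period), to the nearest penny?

Promo months 1–3 at r₀ = 2.7%/12 = 0.00225; months 4+ at r₁ = 29%/12 = 0.0241667.
After month 3: iterate B ← B·(1+r₀) − £490.00 for 3 months → £6,047.23.

£6,047.23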